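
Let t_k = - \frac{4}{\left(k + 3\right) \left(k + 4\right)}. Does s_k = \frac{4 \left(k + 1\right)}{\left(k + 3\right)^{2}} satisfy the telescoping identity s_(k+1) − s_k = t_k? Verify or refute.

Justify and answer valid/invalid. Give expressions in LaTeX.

Invalid: residual \frac{8 \left(2 k + 7\right)}{k^{4} + 14 k^{3} + 73 k^{2} + 168 k + 144} ≠ 0.

s_(k+1) = 4*(k + 2)/(k + 4)**2
s_(k+1) − s_k = 4*(-k**2 - 3*k + 2)/(k**4 + 14*k**3 + 73*k**2 + 168*k + 144)
(s_(k+1) − s_k) − t_k = 8*(2*k + 7)/(k**4 + 14*k**3 + 73*k**2 + 168*k + 144)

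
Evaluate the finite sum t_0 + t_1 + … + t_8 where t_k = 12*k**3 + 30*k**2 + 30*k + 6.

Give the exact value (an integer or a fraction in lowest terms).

Ratio r(k) = (2*k**3 + 11*k**2 + 21*k + 13)/(2*k**3 + 5*k**2 + 5*k + 1).
Factor: A=1; B=1; C=k**3 + 5*k**2/2 + 5*k/2 + 1/2.
Need (1)·f(k+1) − (1)·f(k) = k**3 + 5*k**2/2 + 5*k/2 + 1/2.
d = 4 from the (0,0,3) case.
Coefficient equations give f(k) = k*(3*k**3 + 4*k**2 + 3*k - 4)/12.
Certificate R = B(k−1)f/C = k*(3*k**3 + 4*k**2 + 3*k - 4)/(6*(2*k**3 + 5*k**2 + 5*k + 1)) gives s_k = k*(3*k**3 + 4*k**2 + 3*k - 4).
Verify: 12*k**3 + 30*k**2 + 30*k + 6 matches t_k.
Sum = s_(9) − s_(0); s_(9) = 22806, s_(0) = 0 ⇒ 22806.

Σ = 22806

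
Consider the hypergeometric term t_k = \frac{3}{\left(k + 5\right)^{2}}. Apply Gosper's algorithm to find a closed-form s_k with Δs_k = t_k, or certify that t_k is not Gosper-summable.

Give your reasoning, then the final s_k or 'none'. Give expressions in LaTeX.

Step 1: r(k) = (k + 5)**2/(k + 6)**2.
So A=k**2 + 10*k + 25 and B=k**2 + 12*k + 36, with C=1.
Solve (k**2 + 10*k + 25)·f(k+1) − (k**2 + 10*k + 25)·f(k) = 1.
From deg A=2, deg B=2, deg C=0: d=0.
Write f(k) = c0. Then LHS − RHS = -1, requiring -1 = 0: contradictory. No certificate.

not Gosper-summable; s_k does not exist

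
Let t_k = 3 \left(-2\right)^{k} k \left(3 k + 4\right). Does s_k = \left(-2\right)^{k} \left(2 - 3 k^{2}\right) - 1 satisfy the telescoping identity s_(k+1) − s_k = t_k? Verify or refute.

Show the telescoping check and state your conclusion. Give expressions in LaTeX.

s_(k+1) = (-2)**(k + 1)*(2 - 3*(k + 1)**2) - 1
s_(k+1) − s_k = 3*(-2)**k*k*(3*k + 4)
(s_(k+1) − s_k) − t_k = 0

valid (s_(k+1) − s_k reduces to t_k)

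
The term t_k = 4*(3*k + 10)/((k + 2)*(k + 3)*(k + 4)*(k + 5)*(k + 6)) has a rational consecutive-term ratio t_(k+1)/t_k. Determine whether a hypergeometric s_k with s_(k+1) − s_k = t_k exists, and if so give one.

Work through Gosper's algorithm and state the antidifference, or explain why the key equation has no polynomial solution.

t_(k+1)/t_k = (k + 2)*(3*k + 13)/((k + 7)*(3*k + 10)).
So A=k + 2 and B=k + 7, with C=k + 10/3.
Solve (k + 2)·f(k+1) − (k + 6)·f(k) = k + 10/3.
Bound: deg f ≤ 4.
Solving with deg f ≤ 4: f(k) = k*(k + 3)*(k**2 + 11*k + 38)/120.
So s_k = (B(k−1)f/C)·t_k = (k*(k + 3)*(k + 6)*(k**2 + 11*k + 38)/(40*(3*k + 10)))·t_k = k*(k**2 + 11*k + 38)/(10*(k**3 + 11*k**2 + 38*k + 40)).
Verify: 4*(3*k + 10)/(k**5 + 20*k**4 + 155*k**3 + 580*k**2 + 1044*k + 720) matches t_k.

s_k = k*(k**2 + 11*k + 38)/(10*(k**3 + 11*k**2 + 38*k + 40))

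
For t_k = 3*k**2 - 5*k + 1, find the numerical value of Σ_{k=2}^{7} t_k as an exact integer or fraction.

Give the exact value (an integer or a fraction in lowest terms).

The ratio is (3*k**2 + k - 1)/(3*k**2 - 5*k + 1).
A = 1, B = 1, C = k**2 - 5*k/3 + 1/3.
Key eq: (1)·f(k+1) = (1)·f(k) + (k**2 - 5*k/3 + 1/3).
Bound: deg f ≤ 3.
Coefficient equations give f(k) = k*(k - 2)**2/3.
Certificate R = B(k−1)f/C = k*(k - 2)**2/(3*k**2 - 5*k + 1) gives s_k = k*(k**2 - 4*k + 4).
Δs = 3*k**2 - 5*k + 1, as required.
Telescoping: Σ = s_(8) − s_(2) = 288 − (0) = 288.

Σ = 288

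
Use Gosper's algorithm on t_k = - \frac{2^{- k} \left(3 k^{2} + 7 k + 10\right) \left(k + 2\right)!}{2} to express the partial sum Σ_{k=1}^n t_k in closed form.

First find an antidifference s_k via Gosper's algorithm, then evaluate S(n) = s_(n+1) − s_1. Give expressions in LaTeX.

S(n) = 12 - \frac{3 \cdot 2^{- n} n \left(n + 3\right)!}{2} - 2 \cdot 2^{- n} \left(n + 3\right)!

r(k) = (k + 3)*(7*k + 3*(k + 1)**2 + 17)/(2*(3*k**2 + 7*k + 10)) after simplifying.
A = k/2 + 3/2, B = 1, C = k**2 + 7*k/3 + 10/3.
f must satisfy (k/2 + 3/2)·f(k+1) − (1)·f(k) = k**2 + 7*k/3 + 10/3.
d = 1 from the (1,0,2) case.
A polynomial solution: f(k) = 2*(3*k + 1)/3.
R(k) = B(k−1)·f(k)/C(k) = 2*(3*k + 1)/(3*k**2 + 7*k + 10); s_k = R·t_k = -(3*k + 1)*factorial(k + 2)/2**k.
Δs = -(3*k**2 + 7*k + 10)*factorial(k + 2)/(2*2**k), as required.
Telescope: S(n) = s_(n+1) − s_(1) = -2**(-n - 1)*(3*n + 4)*factorial(n + 3) − (-12) = 12 - 3*n*factorial(n + 3)/(2*2**n) - 2*factorial(n + 3)/2**n.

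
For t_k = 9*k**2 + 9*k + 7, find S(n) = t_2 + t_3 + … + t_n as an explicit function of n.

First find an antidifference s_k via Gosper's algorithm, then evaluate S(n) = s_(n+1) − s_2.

t_(k+1)/t_k = (9*k**2 + 27*k + 25)/(9*k**2 + 9*k + 7).
A = 1, B = 1, C = k**2 + k + 7/9.
f must satisfy (1)·f(k+1) − (1)·f(k) = k**2 + k + 7/9.
deg f ≤ 3 (via 0,0,2).
Coefficient equations give f(k) = k*(3*k**2 + 4)/9.
Then R = B(k−1)f/C = k*(3*k**2 + 4)/(9*k**2 + 9*k + 7), so s_k = R(k)·t_k = k*(3*k**2 + 4).
s_(k+1) − s_k = 9*k**2 + 9*k + 7 = t_k.
Telescope: S(n) = s_(n+1) − s_(2) = 3*n**3 + 9*n**2 + 13*n + 7 − (32) = 3*n**3 + 9*n**2 + 13*n - 25.

S(n) = 3*n**3 + 9*n**2 + 13*n - 25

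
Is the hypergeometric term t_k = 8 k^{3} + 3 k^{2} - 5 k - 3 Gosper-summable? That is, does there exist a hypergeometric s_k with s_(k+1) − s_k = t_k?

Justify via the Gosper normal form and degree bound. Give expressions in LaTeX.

The ratio is (8*k**3 + 27*k**2 + 25*k + 3)/(8*k**3 + 3*k**2 - 5*k - 3).
Factor: A=1; B=1; C=k**3 + 3*k**2/8 - 5*k/8 - 3/8.
Set up (1)·f(k+1) − (1)·f(k) − (k**3 + 3*k**2/8 - 5*k/8 - 3/8) = 0.
Degrees (0,0,3) ⇒ d ≤ 4.
A polynomial solution: f(k) = k**2*(k - 2)*(2*k + 1)/8.
So s_k = (B(k−1)f/C)·t_k = (k**2*(k - 2)*(2*k + 1)/(8*k**3 + 3*k**2 - 5*k - 3))·t_k = k**2*(2*k**2 - 3*k - 2).
Δs = 8*k**3 + 3*k**2 - 5*k - 3, as required.

Yes. s_k = k^{2} \left(2 k^{2} - 3 k - 2\right).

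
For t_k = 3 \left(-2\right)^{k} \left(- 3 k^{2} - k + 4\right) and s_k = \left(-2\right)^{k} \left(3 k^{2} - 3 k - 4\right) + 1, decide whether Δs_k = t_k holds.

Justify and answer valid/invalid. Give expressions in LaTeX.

s_(k+1) = (-2)**(k + 1)*(-3*k + 3*(k + 1)**2 - 7) + 1
s_(k+1) − s_k = 3*(-2)**k*(-3*k**2 - k + 4)
(s_(k+1) − s_k) − t_k = 0

Valid: the claim telescopes to t_k.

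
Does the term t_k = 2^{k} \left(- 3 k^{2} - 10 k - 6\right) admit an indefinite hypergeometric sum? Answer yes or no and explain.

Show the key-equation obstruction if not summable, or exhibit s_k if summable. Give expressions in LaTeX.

Ratio r(k) = 2*(3*k**2 + 16*k + 19)/(3*k**2 + 10*k + 6).
Take A(k)=2, B(k)=1, C(k)=k**2 + 10*k/3 + 2.
f must satisfy (2)·f(k+1) − (1)·f(k) = k**2 + 10*k/3 + 2.
d = 2 from the (0,0,2) case.
Match coefficients ⇒ f(k) = (3*k**2 - 2*k + 4)/3.
So s_k = (B(k−1)f/C)·t_k = ((3*k**2 - 2*k + 4)/(3*k**2 + 10*k + 6))·t_k = 2**k*(-3*k**2 + 2*k - 4).
Check: Δs_k = 2**k*(-3*k**2 - 10*k - 6). ✓

Yes. s_k = 2^{k} \left(- 3 k^{2} + 2 k - 4\right).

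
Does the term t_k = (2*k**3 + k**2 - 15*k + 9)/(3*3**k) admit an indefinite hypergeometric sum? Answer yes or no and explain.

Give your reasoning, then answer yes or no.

Ratio r(k) = (2*k**3 + 7*k**2 - 7*k - 3)/(3*(2*k**3 + k**2 - 15*k + 9)).
Normal form (A,B,C) = (1/3, 1, k**3 + k**2/2 - 15*k/2 + 9/2).
Solve (1/3)·f(k+1) − (1)·f(k) = k**3 + k**2/2 - 15*k/2 + 9/2.
deg f ≤ 3 (via 0,0,3).
Solving with deg f ≤ 3: f(k) = -3*(k**3 + 2*k**2 - 4*k + 4)/2.
Certificate R = B(k−1)f/C = -3*(k**3 + 2*k**2 - 4*k + 4)/(2*k**3 + k**2 - 15*k + 9) gives s_k = (-k**3 - 2*k**2 + 4*k - 4)/3**k.
s_(k+1) − s_k = (2*k**3 + k**2 - 15*k + 9)/(3*3**k) = t_k.

Yes. s_k = (-k**3 - 2*k**2 + 4*k - 4)/3**k.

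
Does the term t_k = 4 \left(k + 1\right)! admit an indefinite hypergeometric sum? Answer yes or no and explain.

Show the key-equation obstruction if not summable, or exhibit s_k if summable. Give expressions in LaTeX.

Compute t_(k+1)/t_k: get k + 2.
Take A(k)=k + 2, B(k)=1, C(k)=1.
Set up (k + 2)·f(k+1) − (1)·f(k) − (1) = 0.
d = -1 from the (1,0,0) case.
d = -1 < 0 ⇒ no nonzero polynomial f; not summable.

No — key equation has no polynomial f.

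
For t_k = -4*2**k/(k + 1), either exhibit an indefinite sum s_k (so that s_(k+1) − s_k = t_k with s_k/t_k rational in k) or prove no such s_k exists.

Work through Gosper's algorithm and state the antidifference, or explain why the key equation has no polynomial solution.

no hypergeometric antidifference exists

Step 1: r(k) = 2*(k + 1)/(k + 2).
Factor: A=2*k + 2; B=k + 2; C=1.
Set up (2*k + 2)·f(k+1) − (k + 1)·f(k) − (1) = 0.
d = -1 from the (1,1,0) case.
Negative degree bound (-1): no f exists, t_k not Gosper-summable.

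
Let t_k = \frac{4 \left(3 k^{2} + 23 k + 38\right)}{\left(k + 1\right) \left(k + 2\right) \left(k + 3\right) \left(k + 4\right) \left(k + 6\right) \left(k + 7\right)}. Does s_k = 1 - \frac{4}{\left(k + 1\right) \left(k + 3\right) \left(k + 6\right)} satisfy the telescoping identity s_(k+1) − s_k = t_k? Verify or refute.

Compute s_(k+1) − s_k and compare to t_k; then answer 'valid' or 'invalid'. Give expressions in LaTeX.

s_(k+1) = 1 - 4/((k + 2)*(k + 4)*(k + 7))
s_(k+1) − s_k = 4*(3*k**2 + 23*k + 38)/(k**6 + 23*k**5 + 207*k**4 + 925*k**3 + 2144*k**2 + 2412*k + 1008)
(s_(k+1) − s_k) − t_k = 0

valid (s_(k+1) − s_k reduces to t_k)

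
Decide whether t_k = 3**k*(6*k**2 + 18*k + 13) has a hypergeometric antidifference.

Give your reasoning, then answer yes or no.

Yes. s_k = 3**k*(3*k**2 + 2).

Step 1: r(k) = 3*(6*k**2 + 30*k + 37)/(6*k**2 + 18*k + 13).
Take A(k)=3, B(k)=1, C(k)=k**2 + 3*k + 13/6.
Key eq: (3)·f(k+1) = (1)·f(k) + (k**2 + 3*k + 13/6).
From deg A=0, deg B=0, deg C=2: d=2.
Solving with deg f ≤ 2: f(k) = (3*k**2 + 2)/6.
Certificate R = B(k−1)f/C = (3*k**2 + 2)/(6*k**2 + 18*k + 13) gives s_k = 3**k*(3*k**2 + 2).
Verify: 3**k*(6*k**2 + 18*k + 13) matches t_k.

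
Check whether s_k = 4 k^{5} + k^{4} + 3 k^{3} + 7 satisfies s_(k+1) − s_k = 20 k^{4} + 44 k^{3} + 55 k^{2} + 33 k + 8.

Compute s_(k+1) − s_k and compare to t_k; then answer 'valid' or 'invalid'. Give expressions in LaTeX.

valid (s_(k+1) − s_k reduces to t_k)

s_(k+1) = 4*(k + 1)**5 + (k + 1)**4 + 3*(k + 1)**3 + 7
s_(k+1) − s_k = 20*k**4 + 44*k**3 + 55*k**2 + 33*k + 8
(s_(k+1) − s_k) − t_k = 0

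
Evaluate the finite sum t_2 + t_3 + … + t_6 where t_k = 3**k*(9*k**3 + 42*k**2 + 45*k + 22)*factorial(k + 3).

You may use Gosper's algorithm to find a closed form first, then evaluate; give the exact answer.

Σ = 1015831748160

t_(k+1)/t_k = 3*(9*k**4 + 105*k**3 + 432*k**2 + 742*k + 472)/(9*k**3 + 42*k**2 + 45*k + 22).
Gosper form: A/B · C(k+1)/C(k) with A=3*k + 12, B=1, C=k**3 + 14*k**2/3 + 5*k + 22/9.
f must satisfy (3*k + 12)·f(k+1) − (1)·f(k) = k**3 + 14*k**2/3 + 5*k + 22/9.
Bound: deg f ≤ 2.
A polynomial solution: f(k) = (3*k**2 - 3*k + 2)/9.
So s_k = (B(k−1)f/C)·t_k = ((3*k**2 - 3*k + 2)/(9*k**3 + 42*k**2 + 45*k + 22))·t_k = 3**k*(3*k**2 - 3*k + 2)*factorial(k + 3).
Δs = 3**k*(9*k**3 + 42*k**2 + 45*k + 22)*factorial(k + 3), as required.
Telescoping: Σ = s_(7) − s_(2) = 1015831756800 − (8640) = 1015831748160.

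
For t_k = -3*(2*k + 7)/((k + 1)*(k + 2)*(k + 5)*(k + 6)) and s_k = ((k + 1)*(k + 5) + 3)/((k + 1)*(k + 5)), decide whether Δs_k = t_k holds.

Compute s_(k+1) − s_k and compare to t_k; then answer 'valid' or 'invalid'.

s_(k+1) = ((k + 2)*(k + 6) + 3)/((k + 2)*(k + 6))
s_(k+1) − s_k = 3*(-2*k - 7)/(k**4 + 14*k**3 + 65*k**2 + 112*k + 60)
(s_(k+1) − s_k) − t_k = 0

Valid: the claim telescopes to t_k.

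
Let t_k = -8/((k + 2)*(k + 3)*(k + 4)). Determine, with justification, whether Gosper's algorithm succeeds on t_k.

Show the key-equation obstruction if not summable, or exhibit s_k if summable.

Compute t_(k+1)/t_k: get (k + 2)/(k + 5).
Normal form (A,B,C) = (k + 2, k + 5, 1).
Need (k + 2)·f(k+1) − (k + 4)·f(k) = 1.
d = 2 from the (1,1,0) case.
Solving with deg f ≤ 2: f(k) = k*(k + 5)/12.
So s_k = (B(k−1)f/C)·t_k = (k*(k + 4)*(k + 5)/12)·t_k = 2*k*(-k - 5)/(3*(k + 2)*(k + 3)).
s_(k+1) − s_k = -8/(k**3 + 9*k**2 + 26*k + 24) = t_k.

Yes. s_k = 2*k*(-k - 5)/(3*(k + 2)*(k + 3)).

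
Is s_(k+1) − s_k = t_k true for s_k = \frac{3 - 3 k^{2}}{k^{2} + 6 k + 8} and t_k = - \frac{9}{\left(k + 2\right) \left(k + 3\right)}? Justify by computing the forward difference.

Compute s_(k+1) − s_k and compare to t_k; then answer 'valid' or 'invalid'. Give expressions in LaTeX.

s_(k+1) = 3*k*(-k - 2)/(k**2 + 8*k + 15)
s_(k+1) − s_k = 9*(-2*k**2 - 8*k - 5)/(k**4 + 14*k**3 + 71*k**2 + 154*k + 120)
(s_(k+1) − s_k) − t_k = 9*(-k**2 + k + 15)/(k**4 + 14*k**3 + 71*k**2 + 154*k + 120)

Invalid: residual \frac{9 \left(- k^{2} + k + 15\right)}{k^{4} + 14 k^{3} + 71 k^{2} + 154 k + 120} ≠ 0.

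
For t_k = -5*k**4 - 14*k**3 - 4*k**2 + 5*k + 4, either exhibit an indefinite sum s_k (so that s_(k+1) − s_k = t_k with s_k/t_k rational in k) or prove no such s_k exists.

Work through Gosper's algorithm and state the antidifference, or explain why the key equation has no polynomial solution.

r(k) = (5*k**4 + 34*k**3 + 76*k**2 + 65*k + 14)/(5*k**4 + 14*k**3 + 4*k**2 - 5*k - 4) after simplifying.
Gosper form: A/B · C(k+1)/C(k) with A=1, B=1, C=k**4 + 14*k**3/5 + 4*k**2/5 - k - 4/5.
f must satisfy (1)·f(k+1) − (1)·f(k) = k**4 + 14*k**3/5 + 4*k**2/5 - k - 4/5.
Bound: deg f ≤ 5.
Coefficient equations give f(k) = k*(k**4 + k**3 - 4*k**2 - k - 1)/5.
Get s_k = R·t_k = k*(-k**4 - k**3 + 4*k**2 + k + 1) with R(k) = B(k−1)f(k)/C(k) = k*(k**4 + k**3 - 4*k**2 - k - 1)/(5*k**4 + 14*k**3 + 4*k**2 - 5*k - 4).
Check: Δs_k = -5*k**4 - 14*k**3 - 4*k**2 + 5*k + 4. ✓

s_k = k*(-k**4 - k**3 + 4*k**2 + k + 1)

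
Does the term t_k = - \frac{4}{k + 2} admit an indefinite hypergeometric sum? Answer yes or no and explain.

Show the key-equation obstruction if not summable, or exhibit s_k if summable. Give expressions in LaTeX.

No — key equation has no polynomial f.

The ratio is (k + 2)/(k + 3).
Take A(k)=k + 2, B(k)=k + 3, C(k)=1.
Key eq: (k + 2)·f(k+1) = (k + 2)·f(k) + (1).
Bound: deg f ≤ 0.
Write f(k) = c0. Then LHS − RHS = -1, requiring -1 = 0: contradictory. No certificate.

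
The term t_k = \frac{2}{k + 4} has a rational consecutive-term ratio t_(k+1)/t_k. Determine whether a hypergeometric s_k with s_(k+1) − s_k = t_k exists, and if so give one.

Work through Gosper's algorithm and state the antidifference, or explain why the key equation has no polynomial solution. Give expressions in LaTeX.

The ratio is (k + 4)/(k + 5).
Normal form (A,B,C) = (k + 4, k + 5, 1).
Need (k + 4)·f(k+1) − (k + 4)·f(k) = 1.
Bound: deg f ≤ 0.
Write f(k) = c0. Then LHS − RHS = -1, requiring -1 = 0: contradictory. No certificate.

not Gosper-summable; s_k does not exist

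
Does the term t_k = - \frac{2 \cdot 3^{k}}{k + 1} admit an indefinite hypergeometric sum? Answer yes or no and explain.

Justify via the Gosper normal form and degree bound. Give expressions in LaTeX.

t_(k+1)/t_k = 3*(k + 1)/(k + 2).
So A=3*k + 3 and B=k + 2, with C=1.
Need (3*k + 3)·f(k+1) − (k + 1)·f(k) = 1.
Bound: deg f ≤ -1.
deg f ≤ -1 is impossible — no certificate.

No — negative degree bound, so no certificate f.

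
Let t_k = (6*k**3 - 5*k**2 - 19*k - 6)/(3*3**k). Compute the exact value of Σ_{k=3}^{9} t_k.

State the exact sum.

Σ = 21032/6561

r(k) = (6*k**3 + 13*k**2 - 11*k - 24)/(3*(6*k**3 - 5*k**2 - 19*k - 6)) after simplifying.
A = 1/3, B = 1, C = k**3 - 5*k**2/6 - 19*k/6 - 1.
Solve (1/3)·f(k+1) − (1)·f(k) = k**3 - 5*k**2/6 - 19*k/6 - 1.
d = 3 from the (0,0,3) case.
Solving with deg f ≤ 3: f(k) = -(k - 1)*(k + 1)*(3*k + 2)/2.
Then R = B(k−1)f/C = -3*(k - 1)*(k + 1)*(3*k + 2)/(6*k**3 - 5*k**2 - 19*k - 6), so s_k = R(k)·t_k = (-3*k**3 - 2*k**2 + 3*k + 2)/3**k.
Check: Δs_k = (6*k**3 - 5*k**2 - 19*k - 6)/(3*3**k). ✓
Evaluate s at k=10 and k=3: -352/6561 and -88/27; difference 21032/6561.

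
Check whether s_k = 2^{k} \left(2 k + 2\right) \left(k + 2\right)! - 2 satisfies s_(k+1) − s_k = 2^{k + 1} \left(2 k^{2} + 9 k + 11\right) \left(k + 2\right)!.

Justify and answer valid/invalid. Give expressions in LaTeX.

Valid — Δs_k = t_k.

s_(k+1) = 2**(k + 1)*(2*k + 4)*factorial(k + 3) - 2
s_(k+1) − s_k = 2**(k + 1)*(2*k**2 + 9*k + 11)*factorial(k + 2)
(s_(k+1) − s_k) − t_k = 0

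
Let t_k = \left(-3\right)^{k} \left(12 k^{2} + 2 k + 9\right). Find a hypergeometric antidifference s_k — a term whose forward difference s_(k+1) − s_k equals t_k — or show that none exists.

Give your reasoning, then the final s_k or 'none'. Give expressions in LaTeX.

s_k = \left(-3\right)^{k} \left(- 3 k^{2} + 4 k - 3\right)

Step 1: r(k) = 3*(-12*k**2 - 26*k - 23)/(12*k**2 + 2*k + 9).
A = -3, B = 1, C = k**2 + k/6 + 3/4.
Solve (-3)·f(k+1) − (1)·f(k) = k**2 + k/6 + 3/4.
d = 2 from the (0,0,2) case.
A polynomial solution: f(k) = -(3*k**2 - 4*k + 3)/12.
So s_k = (B(k−1)f/C)·t_k = (-(3*k**2 - 4*k + 3)/(12*k**2 + 2*k + 9))·t_k = (-3)**k*(-3*k**2 + 4*k - 3).
s_(k+1) − s_k = (-3)**k*(12*k**2 + 2*k + 9) = t_k.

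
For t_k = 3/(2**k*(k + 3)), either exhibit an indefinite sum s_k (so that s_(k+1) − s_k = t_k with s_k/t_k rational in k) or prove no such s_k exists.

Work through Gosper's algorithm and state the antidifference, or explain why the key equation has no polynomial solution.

Compute t_(k+1)/t_k: get (k + 3)/(2*(k + 4)).
Factor: A=k/2 + 3/2; B=k + 4; C=1.
Solve (k/2 + 3/2)·f(k+1) − (k + 3)·f(k) = 1.
d = -1 from the (1,1,0) case.
Negative degree bound (-1): no f exists, t_k not Gosper-summable.

none (Gosper's algorithm certifies no s_k)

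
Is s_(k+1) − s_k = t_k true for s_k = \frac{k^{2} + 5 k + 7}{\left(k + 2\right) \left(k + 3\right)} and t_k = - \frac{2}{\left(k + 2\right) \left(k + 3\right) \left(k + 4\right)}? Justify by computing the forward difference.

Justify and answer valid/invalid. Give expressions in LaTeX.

valid; difference matches t_k

s_(k+1) = (5*k + (k + 1)**2 + 12)/((k + 3)*(k + 4))
s_(k+1) − s_k = -2/(k**3 + 9*k**2 + 26*k + 24)
(s_(k+1) − s_k) − t_k = 0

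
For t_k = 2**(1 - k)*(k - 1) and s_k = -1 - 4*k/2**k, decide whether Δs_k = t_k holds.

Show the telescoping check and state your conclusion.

valid (s_(k+1) − s_k reduces to t_k)

s_(k+1) = -1 - 2*(k + 1)/2**k
s_(k+1) − s_k = 2**(1 - k)*(k - 1)
(s_(k+1) − s_k) − t_k = 0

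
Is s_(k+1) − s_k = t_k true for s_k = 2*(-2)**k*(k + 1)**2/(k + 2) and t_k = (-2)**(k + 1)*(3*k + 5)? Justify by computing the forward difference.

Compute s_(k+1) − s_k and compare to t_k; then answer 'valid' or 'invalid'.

s_(k+1) = -(-2)**(k + 2)*(k + 2)**2/(k + 3)
s_(k+1) − s_k = (-2)**(k + 1)*(-(-k - 3)*(k + 1)**2 + 2*(k + 2)**3)/((k + 2)*(k + 3))
(s_(k+1) − s_k) − t_k = 2*(-2)**k*(3*k**2 + 12*k + 11)/(k**2 + 5*k + 6)

Invalid: residual 2*(-2)**k*(3*k**2 + 12*k + 11)/(k**2 + 5*k + 6) ≠ 0.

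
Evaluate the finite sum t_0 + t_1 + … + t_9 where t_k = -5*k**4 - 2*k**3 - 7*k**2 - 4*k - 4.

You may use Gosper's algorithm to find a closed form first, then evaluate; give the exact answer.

Σ = -82930

Ratio r(k) = (5*k**4 + 22*k**3 + 43*k**2 + 44*k + 22)/(5*k**4 + 2*k**3 + 7*k**2 + 4*k + 4).
Normal form (A,B,C) = (1, 1, k**4 + 2*k**3/5 + 7*k**2/5 + 4*k/5 + 4/5).
Solve (1)·f(k+1) − (1)·f(k) = k**4 + 2*k**3/5 + 7*k**2/5 + 4*k/5 + 4/5.
Bound: deg f ≤ 5.
A polynomial solution: f(k) = k*(k**4 - 2*k**3 + 3*k**2 - k + 3)/5.
So s_k = (B(k−1)f/C)·t_k = (k*(k**4 - 2*k**3 + 3*k**2 - k + 3)/(5*k**4 + 2*k**3 + 7*k**2 + 4*k + 4))·t_k = k*(-k**4 + 2*k**3 - 3*k**2 + k - 3).
Δs = -5*k**4 - 2*k**3 - 7*k**2 - 4*k - 4, as required.
Telescoping: Σ = s_(10) − s_(0) = -82930 − (0) = -82930.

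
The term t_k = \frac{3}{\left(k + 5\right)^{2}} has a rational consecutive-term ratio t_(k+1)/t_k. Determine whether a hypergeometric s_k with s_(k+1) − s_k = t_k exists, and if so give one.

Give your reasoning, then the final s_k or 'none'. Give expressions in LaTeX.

none — t_k is not Gosper-summable

Ratio r(k) = (k + 5)**2/(k + 6)**2.
Take A(k)=k**2 + 10*k + 25, B(k)=k**2 + 12*k + 36, C(k)=1.
Key eq: (k**2 + 10*k + 25)·f(k+1) = (k**2 + 10*k + 25)·f(k) + (1).
Bound: deg f ≤ 0.
Write f(k) = c0. Then LHS − RHS = -1, requiring -1 = 0: contradictory. No certificate.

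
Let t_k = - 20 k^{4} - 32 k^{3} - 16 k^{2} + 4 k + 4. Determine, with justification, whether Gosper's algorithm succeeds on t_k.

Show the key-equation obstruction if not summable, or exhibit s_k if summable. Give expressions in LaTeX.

Yes. s_k = 2 k^{2} \left(- 2 k^{3} + k^{2} + 2 k + 1\right).

t_(k+1)/t_k = (5*k**4 + 28*k**3 + 58*k**2 + 51*k + 15)/(5*k**4 + 8*k**3 + 4*k**2 - k - 1).
Take A(k)=1, B(k)=1, C(k)=k**4 + 8*k**3/5 + 4*k**2/5 - k/5 - 1/5.
Key eq: (1)·f(k+1) = (1)·f(k) + (k**4 + 8*k**3/5 + 4*k**2/5 - k/5 - 1/5).
deg f ≤ 5 (via 0,0,4).
Coefficient equations give f(k) = k**2*(2*k**3 - k**2 - 2*k - 1)/10.
Certificate R = B(k−1)f/C = k**2*(2*k**3 - k**2 - 2*k - 1)/(2*(5*k**4 + 8*k**3 + 4*k**2 - k - 1)) gives s_k = 2*k**2*(-2*k**3 + k**2 + 2*k + 1).
Check: Δs_k = -20*k**4 - 32*k**3 - 16*k**2 + 4*k + 4. ✓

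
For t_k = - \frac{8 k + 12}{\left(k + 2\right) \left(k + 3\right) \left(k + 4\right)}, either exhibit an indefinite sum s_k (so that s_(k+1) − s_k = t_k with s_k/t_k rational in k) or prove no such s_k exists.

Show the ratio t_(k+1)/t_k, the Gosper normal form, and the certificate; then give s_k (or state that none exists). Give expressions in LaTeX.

Step 1: r(k) = (k + 2)*(2*k + 5)/((k + 5)*(2*k + 3)).
Take A(k)=k + 2, B(k)=k + 5, C(k)=k + 3/2.
Set up (k + 2)·f(k+1) − (k + 4)·f(k) − (k + 3/2) = 0.
deg f ≤ 2 (via 1,1,1).
Solve for f: f(k) = k*(7*k + 11)/24 (degree 2 ≤ 2).
R(k) = B(k−1)·f(k)/C(k) = k*(k + 4)*(7*k + 11)/(12*(2*k + 3)); s_k = R·t_k = -k*(7*k + 11)/(3*(k + 2)*(k + 3)).
Check: Δs_k = 4*(-2*k - 3)/(k**3 + 9*k**2 + 26*k + 24). ✓

s_k = - \frac{k \left(7 k + 11\right)}{3 \left(k + 2\right) \left(k + 3\right)}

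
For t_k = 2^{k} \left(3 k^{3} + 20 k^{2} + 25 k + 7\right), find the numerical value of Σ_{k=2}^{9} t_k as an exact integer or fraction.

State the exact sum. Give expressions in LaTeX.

Σ = 3265420

Ratio r(k) = 2*(3*k**3 + 29*k**2 + 74*k + 55)/(3*k**3 + 20*k**2 + 25*k + 7).
Factor: A=2; B=1; C=k**3 + 20*k**2/3 + 25*k/3 + 7/3.
f must satisfy (2)·f(k+1) − (1)·f(k) = k**3 + 20*k**2/3 + 25*k/3 + 7/3.
deg f ≤ 3 (via 0,0,3).
Coefficient equations give f(k) = (3*k**3 + 2*k**2 - k - 1)/3.
So s_k = (B(k−1)f/C)·t_k = ((3*k**3 + 2*k**2 - k - 1)/(3*k**3 + 20*k**2 + 25*k + 7))·t_k = 2**k*(3*k**3 + 2*k**2 - k - 1).
Verify: 2**k*(3*k**3 + 20*k**2 + 25*k + 7) matches t_k.
Evaluate s at k=10 and k=2: 3265536 and 116; difference 3265420.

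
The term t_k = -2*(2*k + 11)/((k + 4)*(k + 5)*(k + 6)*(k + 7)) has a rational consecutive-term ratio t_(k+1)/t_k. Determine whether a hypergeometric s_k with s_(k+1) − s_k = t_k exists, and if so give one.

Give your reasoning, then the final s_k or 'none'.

s_k = k*(-k - 10)/(12*(k**2 + 10*k + 24))

The ratio is (k + 4)*(2*k + 13)/((k + 8)*(2*k + 11)).
Take A(k)=k + 4, B(k)=k + 8, C(k)=k + 11/2.
Key eq: (k + 4)·f(k+1) = (k + 7)·f(k) + (k + 11/2).
From deg A=1, deg B=1, deg C=1: d=3.
Solving with deg f ≤ 3: f(k) = k*(k + 5)*(k + 10)/48.
Certificate R = B(k−1)f/C = k*(k + 5)*(k + 7)*(k + 10)/(24*(2*k + 11)) gives s_k = k*(-k - 10)/(12*(k**2 + 10*k + 24)).
Verify: 2*(-2*k - 11)/(k**4 + 22*k**3 + 179*k**2 + 638*k + 840) matches t_k.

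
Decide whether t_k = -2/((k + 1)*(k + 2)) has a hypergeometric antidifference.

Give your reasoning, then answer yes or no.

t_(k+1)/t_k = (k + 1)/(k + 3).
Factor: A=k + 1; B=k + 3; C=1.
Key eq: (k + 1)·f(k+1) = (k + 2)·f(k) + (1).
Bound: deg f ≤ 1.
Coefficient equations give f(k) = k.
Get s_k = R·t_k = -2*k/(k + 1) with R(k) = B(k−1)f(k)/C(k) = k*(k + 2).
Δs = -2/(k**2 + 3*k + 2), as required.

Yes. s_k = -2*k/(k + 1).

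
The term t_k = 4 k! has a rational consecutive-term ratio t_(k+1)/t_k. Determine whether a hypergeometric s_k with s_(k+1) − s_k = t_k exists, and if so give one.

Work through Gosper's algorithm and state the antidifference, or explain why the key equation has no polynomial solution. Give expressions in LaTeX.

Compute t_(k+1)/t_k: get k + 1.
Take A(k)=k + 1, B(k)=1, C(k)=1.
Key eq: (k + 1)·f(k+1) = (1)·f(k) + (1).
d = -1 from the (1,0,0) case.
d = -1 < 0 ⇒ no nonzero polynomial f; not summable.

no hypergeometric antidifference exists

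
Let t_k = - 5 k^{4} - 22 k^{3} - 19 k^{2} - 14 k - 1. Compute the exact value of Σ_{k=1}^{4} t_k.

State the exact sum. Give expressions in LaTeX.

Step 1: r(k) = (5*k**4 + 42*k**3 + 115*k**2 + 138*k + 61)/(5*k**4 + 22*k**3 + 19*k**2 + 14*k + 1).
Take A(k)=1, B(k)=1, C(k)=k**4 + 22*k**3/5 + 19*k**2/5 + 14*k/5 + 1/5.
Solve (1)·f(k+1) − (1)·f(k) = k**4 + 22*k**3/5 + 19*k**2/5 + 14*k/5 + 1/5.
deg f ≤ 5 (via 0,0,4).
Solve for f: f(k) = k*(k**4 + 3*k**3 - 3*k**2 + 3*k - 3)/5 (degree 5 ≤ 5).
So s_k = (B(k−1)f/C)·t_k = (k*(k**4 + 3*k**3 - 3*k**2 + 3*k - 3)/(5*k**4 + 22*k**3 + 19*k**2 + 14*k + 1))·t_k = k*(-k**4 - 3*k**3 + 3*k**2 - 3*k + 3).
Verify: -5*k**4 - 22*k**3 - 19*k**2 - 14*k - 1 matches t_k.
Telescoping: Σ = s_(5) − s_(1) = -4685 − (-1) = -4684.

Σ = -4684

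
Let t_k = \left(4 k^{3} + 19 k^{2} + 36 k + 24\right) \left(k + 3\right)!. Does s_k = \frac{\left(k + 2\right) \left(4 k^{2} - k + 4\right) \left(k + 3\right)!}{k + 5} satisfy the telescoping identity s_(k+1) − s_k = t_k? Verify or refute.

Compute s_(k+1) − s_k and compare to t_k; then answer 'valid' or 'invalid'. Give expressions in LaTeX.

Invalid: residual - \frac{3 \left(4 k^{4} + 39 k^{3} + 127 k^{2} + 205 k + 116\right) \left(k + 3\right)!}{\left(k + 5\right) \left(k + 6\right)} ≠ 0.

s_(k+1) = (k + 3)*(4*k**2 + 7*k + 7)*factorial(k + 4)/(k + 6)
s_(k+1) − s_k = (4*k**5 + 51*k**4 + 248*k**3 + 609*k**2 + 729*k + 372)*factorial(k + 3)/((k + 5)*(k + 6))
(s_(k+1) − s_k) − t_k = -3*(4*k**4 + 39*k**3 + 127*k**2 + 205*k + 116)*factorial(k + 3)/((k + 5)*(k + 6))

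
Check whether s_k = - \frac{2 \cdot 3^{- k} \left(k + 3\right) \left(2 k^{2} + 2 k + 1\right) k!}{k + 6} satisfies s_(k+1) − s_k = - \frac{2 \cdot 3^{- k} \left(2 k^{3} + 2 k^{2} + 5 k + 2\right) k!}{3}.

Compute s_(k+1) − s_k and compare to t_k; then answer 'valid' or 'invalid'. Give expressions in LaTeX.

Invalid: residual \frac{2 \cdot 3^{- k} \left(2 k^{4} + 14 k^{3} + 11 k^{2} + 26 k + 9\right) k!}{\left(k + 6\right) \left(k + 7\right)} ≠ 0.

s_(k+1) = -2*(k + 4)*(2*k**2 + 6*k + 5)*factorial(k + 1)/(3*3**k*(k + 7))
s_(k+1) − s_k = -2*(2*k**5 + 22*k**4 + 73*k**3 + 118*k**2 + 158*k + 57)*factorial(k)/(3*3**k*(k + 6)*(k + 7))
(s_(k+1) − s_k) − t_k = 2*(2*k**4 + 14*k**3 + 11*k**2 + 26*k + 9)*factorial(k)/(3**k*(k + 6)*(k + 7))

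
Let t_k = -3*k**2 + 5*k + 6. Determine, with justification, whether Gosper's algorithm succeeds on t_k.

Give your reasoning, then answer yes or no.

Ratio r(k) = (3*k**2 + k - 8)/(3*k**2 - 5*k - 6).
A = 1, B = 1, C = k**2 - 5*k/3 - 2.
Set up (1)·f(k+1) − (1)·f(k) − (k**2 - 5*k/3 - 2) = 0.
d = 3 from the (0,0,2) case.
Coefficient equations give f(k) = k*(k**2 - 4*k - 3)/3.
Then R = B(k−1)f/C = k*(k**2 - 4*k - 3)/(3*k**2 - 5*k - 6), so s_k = R(k)·t_k = k*(-k**2 + 4*k + 3).
Check: Δs_k = -3*k**2 + 5*k + 6. ✓

Yes. s_k = k*(-k**2 + 4*k + 3).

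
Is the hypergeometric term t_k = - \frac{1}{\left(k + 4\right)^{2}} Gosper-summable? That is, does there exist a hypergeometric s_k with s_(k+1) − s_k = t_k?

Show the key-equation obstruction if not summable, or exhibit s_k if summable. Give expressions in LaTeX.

r(k) = (k + 4)**2/(k + 5)**2 after simplifying.
So A=k**2 + 8*k + 16 and B=k**2 + 10*k + 25, with C=1.
Solve (k**2 + 8*k + 16)·f(k+1) − (k**2 + 8*k + 16)·f(k) = 1.
From deg A=2, deg B=2, deg C=0: d=0.
Put f(k) = c0: A·f(k+1) − B(k−1)·f(k) − C = -1; need -1 = 0 — inconsistent ⇒ no f, not summable.

No — t_k has no hypergeometric antidifference.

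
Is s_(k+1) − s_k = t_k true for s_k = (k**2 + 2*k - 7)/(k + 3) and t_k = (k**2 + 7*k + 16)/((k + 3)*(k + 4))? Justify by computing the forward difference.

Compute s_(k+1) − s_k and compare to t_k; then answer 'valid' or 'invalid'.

valid (s_(k+1) − s_k reduces to t_k)

s_(k+1) = (k**2 + 4*k - 4)/(k + 4)
s_(k+1) − s_k = (k**2 + 7*k + 16)/(k**2 + 7*k + 12)
(s_(k+1) − s_k) − t_k = 0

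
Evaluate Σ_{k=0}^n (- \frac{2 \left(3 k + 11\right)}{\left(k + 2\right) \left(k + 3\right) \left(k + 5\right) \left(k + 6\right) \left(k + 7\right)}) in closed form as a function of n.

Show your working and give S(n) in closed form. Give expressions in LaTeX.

Step 1: r(k) = (k + 2)*(k + 5)*(3*k + 14)/((k + 4)*(k + 8)*(3*k + 11)).
Factor: A=k + 2; B=k + 8; C=k**2 + 23*k/3 + 44/3.
f must satisfy (k + 2)·f(k+1) − (k + 7)·f(k) = k**2 + 23*k/3 + 44/3.
Degrees (1,1,2) ⇒ d ≤ 5.
Coefficient equations give f(k) = k*(k + 3)*(k + 4)*(k**2 + 13*k + 52)/180.
Certificate R = B(k−1)f/C = k*(k + 3)*(k + 7)*(k**2 + 13*k + 52)/(60*(3*k + 11)) gives s_k = k*(-k**2 - 13*k - 52)/(30*(k**3 + 13*k**2 + 52*k + 60)).
s_(k+1) − s_k = 2*(-3*k - 11)/(k**5 + 23*k**4 + 203*k**3 + 853*k**2 + 1692*k + 1260) = t_k.
Telescope: S(n) = s_(n+1) − s_(0) = (-n**3 - 16*n**2 - 81*n - 66)/(30*(n**3 + 16*n**2 + 81*n + 126)) − (0) = (-n**3 - 16*n**2 - 81*n - 66)/(30*(n**3 + 16*n**2 + 81*n + 126)).

S(n) = \frac{- n^{3} - 16 n^{2} - 81 n - 66}{30 \left(n^{3} + 16 n^{2} + 81 n + 126\right)}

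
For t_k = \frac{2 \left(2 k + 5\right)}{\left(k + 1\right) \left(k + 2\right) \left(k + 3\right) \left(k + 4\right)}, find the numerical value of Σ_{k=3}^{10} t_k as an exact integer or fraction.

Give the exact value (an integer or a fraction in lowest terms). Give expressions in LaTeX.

t_(k+1)/t_k = (k + 1)*(2*k + 7)/((k + 5)*(2*k + 5)).
So A=k + 1 and B=k + 5, with C=k + 5/2.
Solve (k + 1)·f(k+1) − (k + 4)·f(k) = k + 5/2.
Bound: deg f ≤ 3.
A polynomial solution: f(k) = k*(k + 2)*(k + 4)/6.
R(k) = B(k−1)·f(k)/C(k) = k*(k + 2)*(k + 4)**2/(3*(2*k + 5)); s_k = R·t_k = 2*k*(k + 4)/(3*(k**2 + 4*k + 3)).
Δs = 2*(2*k + 5)/(k**4 + 10*k**3 + 35*k**2 + 50*k + 24), as required.
Telescoping: Σ = s_(11) − s_(3) = 55/84 − (7/12) = 1/14.

Σ = 1/14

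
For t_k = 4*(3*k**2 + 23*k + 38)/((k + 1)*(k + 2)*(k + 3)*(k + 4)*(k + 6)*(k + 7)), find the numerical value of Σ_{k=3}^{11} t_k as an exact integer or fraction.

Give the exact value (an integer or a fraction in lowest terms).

Σ = 61/3510

t_(k+1)/t_k = (k + 1)*(k + 6)*(23*k + 3*(k + 1)**2 + 61)/((k + 5)*(k + 8)*(3*k**2 + 23*k + 38)).
A = k + 1, B = k + 8, C = k**3 + 38*k**2/3 + 51*k + 190/3.
Solve (k + 1)·f(k+1) − (k + 7)·f(k) = k**3 + 38*k**2/3 + 51*k + 190/3.
Degrees (1,1,3) ⇒ d ≤ 6.
Match coefficients ⇒ f(k) = k*(k + 2)*(k + 4)*(k + 5)*(k**2 + 10*k + 27)/54.
R(k) = B(k−1)·f(k)/C(k) = k*(k + 2)*(k + 4)*(k + 7)*(k**2 + 10*k + 27)/(18*(3*k**2 + 23*k + 38)); s_k = R·t_k = 2*k*(k**2 + 10*k + 27)/(9*(k**3 + 10*k**2 + 27*k + 18)).
Verify: 4*(3*k**2 + 23*k + 38)/(k**6 + 23*k**5 + 207*k**4 + 925*k**3 + 2144*k**2 + 2412*k + 1008) matches t_k.
Telescoping: Σ = s_(12) − s_(3) = 388/1755 − (11/54) = 61/3510.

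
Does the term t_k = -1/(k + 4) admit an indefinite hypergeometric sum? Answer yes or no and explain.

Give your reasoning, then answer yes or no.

No — t_k has no hypergeometric antidifference.

Step 1: r(k) = (k + 4)/(k + 5).
Normal form (A,B,C) = (k + 4, k + 5, 1).
Need (k + 4)·f(k+1) − (k + 4)·f(k) = 1.
Degrees (1,1,0) ⇒ d ≤ 0.
f = c0 ⇒ A·f(k+1) − B(k−1)·f(k) − C = -1. The system {-1 = 0} is inconsistent; no antidifference.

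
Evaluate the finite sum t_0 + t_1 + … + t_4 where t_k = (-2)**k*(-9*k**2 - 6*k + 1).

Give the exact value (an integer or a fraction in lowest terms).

Σ = -2047

r(k) = 2*(-9*k**2 - 24*k - 14)/(9*k**2 + 6*k - 1) after simplifying.
Normal form (A,B,C) = (-2, 1, k**2 + 2*k/3 - 1/9).
f must satisfy (-2)·f(k+1) − (1)·f(k) = k**2 + 2*k/3 - 1/9.
Degrees (0,0,2) ⇒ d ≤ 2.
A polynomial solution: f(k) = -(k - 1)*(3*k + 1)/9.
Certificate R = B(k−1)f/C = -(k - 1)*(3*k + 1)/(9*k**2 + 6*k - 1) gives s_k = (-2)**k*(3*k**2 - 2*k - 1).
Verify: (-2)**k*(-9*k**2 - 6*k + 1) matches t_k.
Sum = s_(5) − s_(0); s_(5) = -2048, s_(0) = -1 ⇒ -2047.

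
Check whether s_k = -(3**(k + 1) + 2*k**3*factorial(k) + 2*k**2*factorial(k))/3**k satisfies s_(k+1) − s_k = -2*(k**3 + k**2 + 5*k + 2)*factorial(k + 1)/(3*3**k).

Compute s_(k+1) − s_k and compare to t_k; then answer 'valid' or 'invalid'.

Valid: the claim telescopes to t_k.

s_(k+1) = -(9*3**k + 2*k**4*factorial(k) + 10*k**3*factorial(k) + 18*k**2*factorial(k) + 14*k*factorial(k) + 4*factorial(k))/(3*3**k)
s_(k+1) − s_k = -2*(k**3 + k**2 + 5*k + 2)*factorial(k + 1)/(3*3**k)
(s_(k+1) − s_k) − t_k = 0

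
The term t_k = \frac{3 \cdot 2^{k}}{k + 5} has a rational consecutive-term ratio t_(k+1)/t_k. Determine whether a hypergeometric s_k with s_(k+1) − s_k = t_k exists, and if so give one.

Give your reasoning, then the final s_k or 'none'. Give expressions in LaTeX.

not Gosper-summable; s_k does not exist

Ratio r(k) = 2*(k + 5)/(k + 6).
A = 2*k + 10, B = k + 6, C = 1.
Solve (2*k + 10)·f(k+1) − (k + 5)·f(k) = 1.
deg f ≤ -1 (via 1,1,0).
Bound -1 < 0, so the key equation has no polynomial solution.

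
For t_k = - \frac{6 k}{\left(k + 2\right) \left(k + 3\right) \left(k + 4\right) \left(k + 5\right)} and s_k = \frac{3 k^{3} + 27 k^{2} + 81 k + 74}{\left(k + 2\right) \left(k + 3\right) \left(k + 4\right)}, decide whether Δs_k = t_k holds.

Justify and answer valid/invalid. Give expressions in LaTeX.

s_(k+1) = (81*k + 3*(k + 1)**3 + 27*(k + 1)**2 + 155)/((k + 3)*(k + 4)*(k + 5))
s_(k+1) − s_k = -6*k/(k**4 + 14*k**3 + 71*k**2 + 154*k + 120)
(s_(k+1) − s_k) − t_k = 0

Valid: the claim telescopes to t_k.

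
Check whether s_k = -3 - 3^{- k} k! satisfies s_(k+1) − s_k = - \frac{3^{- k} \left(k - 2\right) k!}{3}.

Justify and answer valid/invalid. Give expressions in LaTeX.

s_(k+1) = -(9*3**k + k*factorial(k) + factorial(k))/(3*3**k)
s_(k+1) − s_k = -(k - 2)*factorial(k)/(3*3**k)
(s_(k+1) − s_k) − t_k = 0

Valid — Δs_k = t_k.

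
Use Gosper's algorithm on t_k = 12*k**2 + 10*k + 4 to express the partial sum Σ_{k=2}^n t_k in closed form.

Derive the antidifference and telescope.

S(n) = 4*n**3 + 11*n**2 + 11*n - 26

The ratio is (6*k**2 + 17*k + 13)/(6*k**2 + 5*k + 2).
Gosper form: A/B · C(k+1)/C(k) with A=1, B=1, C=k**2 + 5*k/6 + 1/3.
Key eq: (1)·f(k+1) = (1)·f(k) + (k**2 + 5*k/6 + 1/3).
From deg A=0, deg B=0, deg C=2: d=3.
A polynomial solution: f(k) = k*(4*k**2 - k + 1)/12.
Get s_k = R·t_k = k*(4*k**2 - k + 1) with R(k) = B(k−1)f(k)/C(k) = k*(4*k**2 - k + 1)/(2*(6*k**2 + 5*k + 2)).
Verify: 12*k**2 + 10*k + 4 matches t_k.
Telescope: S(n) = s_(n+1) − s_(2) = 4*n**3 + 11*n**2 + 11*n + 4 − (30) = 4*n**3 + 11*n**2 + 11*n - 26.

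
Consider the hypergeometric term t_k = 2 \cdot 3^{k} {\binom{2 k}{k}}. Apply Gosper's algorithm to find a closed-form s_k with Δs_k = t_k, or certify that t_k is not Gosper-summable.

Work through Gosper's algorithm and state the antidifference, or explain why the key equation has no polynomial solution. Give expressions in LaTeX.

none — t_k is not Gosper-summable

Step 1: r(k) = 6*(2*k + 1)/(k + 1).
Factor: A=12*k + 6; B=k + 1; C=1.
Need (12*k + 6)·f(k+1) − (k)·f(k) = 1.
deg f ≤ -1 (via 1,1,0).
d = -1 < 0 ⇒ no nonzero polynomial f; not summable.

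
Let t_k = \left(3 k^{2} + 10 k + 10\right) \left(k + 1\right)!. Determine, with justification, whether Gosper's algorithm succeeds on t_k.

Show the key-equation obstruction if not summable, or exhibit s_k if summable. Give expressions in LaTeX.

Step 1: r(k) = (k + 2)*(10*k + 3*(k + 1)**2 + 20)/(3*k**2 + 10*k + 10).
A = k + 2, B = 1, C = k**2 + 10*k/3 + 10/3.
Solve (k + 2)·f(k+1) − (1)·f(k) = k**2 + 10*k/3 + 10/3.
d = 1 from the (1,0,2) case.
A polynomial solution: f(k) = (3*k + 4)/3.
Certificate R = B(k−1)f/C = (3*k + 4)/(3*k**2 + 10*k + 10) gives s_k = (3*k + 4)*factorial(k + 1).
Check: Δs_k = (3*k**2 + 10*k + 10)*factorial(k + 1). ✓

Yes. s_k = \left(3 k + 4\right) \left(k + 1\right)!.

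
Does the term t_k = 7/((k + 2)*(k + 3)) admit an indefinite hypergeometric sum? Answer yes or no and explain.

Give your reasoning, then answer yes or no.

Yes. s_k = 7*k/(2*(k + 2)).

t_(k+1)/t_k = (k + 2)/(k + 4).
Factor: A=k + 2; B=k + 4; C=1.
Set up (k + 2)·f(k+1) − (k + 3)·f(k) − (1) = 0.
deg f ≤ 1 (via 1,1,0).
Solving with deg f ≤ 1: f(k) = k/2.
Then R = B(k−1)f/C = k*(k + 3)/2, so s_k = R(k)·t_k = 7*k/(2*(k + 2)).
Check: Δs_k = 7/(k**2 + 5*k + 6). ✓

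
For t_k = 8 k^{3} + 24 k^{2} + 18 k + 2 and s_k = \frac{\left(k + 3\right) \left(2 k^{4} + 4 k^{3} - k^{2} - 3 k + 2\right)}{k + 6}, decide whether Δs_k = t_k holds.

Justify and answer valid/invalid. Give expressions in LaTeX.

s_(k+1) = (2*k**5 + 20*k**4 + 71*k**3 + 107*k**2 + 64*k + 16)/(k + 7)
s_(k+1) − s_k = (8*k**5 + 110*k**4 + 462*k**3 + 755*k**2 + 443*k + 54)/(k**2 + 13*k + 42)
(s_(k+1) − s_k) − t_k = 3*(-6*k**4 - 68*k**3 - 163*k**2 - 113*k - 10)/(k**2 + 13*k + 42)

Invalid: residual \frac{3 \left(- 6 k^{4} - 68 k^{3} - 163 k^{2} - 113 k - 10\right)}{k^{2} + 13 k + 42} ≠ 0.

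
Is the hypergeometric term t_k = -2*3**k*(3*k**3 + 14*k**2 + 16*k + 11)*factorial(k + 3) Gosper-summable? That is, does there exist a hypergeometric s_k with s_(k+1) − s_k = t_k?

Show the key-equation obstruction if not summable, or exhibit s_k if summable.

Ratio r(k) = 3*(3*k**4 + 35*k**3 + 145*k**2 + 256*k + 176)/(3*k**3 + 14*k**2 + 16*k + 11).
Normal form (A,B,C) = (3*k + 12, 1, k**3 + 14*k**2/3 + 16*k/3 + 11/3).
Solve (3*k + 12)·f(k+1) − (1)·f(k) = k**3 + 14*k**2/3 + 16*k/3 + 11/3.
deg f ≤ 2 (via 1,0,3).
Solving with deg f ≤ 2: f(k) = (k**2 - k + 1)/3.
Certificate R = B(k−1)f/C = (k**2 - k + 1)/(3*k**3 + 14*k**2 + 16*k + 11) gives s_k = -2*3**k*(k**2 - k + 1)*factorial(k + 3).
s_(k+1) − s_k = -2*3**k*(3*k**3 + 14*k**2 + 16*k + 11)*factorial(k + 3) = t_k.

Yes. s_k = -2*3**k*(k**2 - k + 1)*factorial(k + 3).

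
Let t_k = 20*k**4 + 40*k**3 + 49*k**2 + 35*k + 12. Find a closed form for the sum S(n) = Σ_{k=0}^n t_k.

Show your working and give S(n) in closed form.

S(n) = 4*n**5 + 20*n**4 + 43*n**3 + 52*n**2 + 37*n + 12

Ratio r(k) = (20*k**4 + 120*k**3 + 289*k**2 + 333*k + 156)/(20*k**4 + 40*k**3 + 49*k**2 + 35*k + 12).
Normal form (A,B,C) = (1, 1, k**4 + 2*k**3 + 49*k**2/20 + 7*k/4 + 3/5).
Need (1)·f(k+1) − (1)·f(k) = k**4 + 2*k**3 + 49*k**2/20 + 7*k/4 + 3/5.
deg f ≤ 5 (via 0,0,4).
Coefficient equations give f(k) = k*(4*k**4 + 3*k**2 + 3*k + 2)/20.
R(k) = B(k−1)·f(k)/C(k) = k*(4*k**4 + 3*k**2 + 3*k + 2)/(20*k**4 + 40*k**3 + 49*k**2 + 35*k + 12); s_k = R·t_k = k*(4*k**4 + 3*k**2 + 3*k + 2).
Δs = 20*k**4 + 40*k**3 + 49*k**2 + 35*k + 12, as required.
Σ_(k=0)^n t_k = s_(n+1) − s_(0) = (4*n**5 + 20*n**4 + 43*n**3 + 52*n**2 + 37*n + 12) − (0), i.e. 4*n**5 + 20*n**4 + 43*n**3 + 52*n**2 + 37*n + 12.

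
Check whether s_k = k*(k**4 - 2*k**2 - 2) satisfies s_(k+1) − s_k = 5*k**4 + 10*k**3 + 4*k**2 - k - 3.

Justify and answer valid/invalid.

s_(k+1) = -(k + 1)*(-(k + 1)**4 + 2*(k + 1)**2 + 2)
s_(k+1) − s_k = 5*k**4 + 10*k**3 + 4*k**2 - k - 3
(s_(k+1) − s_k) − t_k = 0

Valid: the claim telescopes to t_k.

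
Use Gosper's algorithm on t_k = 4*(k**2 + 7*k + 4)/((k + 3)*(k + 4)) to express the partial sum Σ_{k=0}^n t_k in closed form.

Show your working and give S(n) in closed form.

Compute t_(k+1)/t_k: get (k + 3)*(7*k + (k + 1)**2 + 11)/((k + 5)*(k**2 + 7*k + 4)).
Gosper form: A/B · C(k+1)/C(k) with A=k + 3, B=k + 5, C=k**2 + 7*k + 4.
Need (k + 3)·f(k+1) − (k + 4)·f(k) = k**2 + 7*k + 4.
From deg A=1, deg B=1, deg C=2: d=2.
Coefficient equations give f(k) = k*(3*k + 1)/3.
So s_k = (B(k−1)f/C)·t_k = (k*(k + 4)*(3*k + 1)/(3*(k**2 + 7*k + 4)))·t_k = 4*k*(3*k + 1)/(3*(k + 3)).
Δs = 4*(k**2 + 7*k + 4)/(k**2 + 7*k + 12), as required.
s_(n+1) = 4*(3*n**2 + 7*n + 4)/(3*(n + 4)) and s_(0) = 0, so S(n) = 4*(3*n**2 + 7*n + 4)/(3*(n + 4)).

S(n) = 4*(3*n**2 + 7*n + 4)/(3*(n + 4))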